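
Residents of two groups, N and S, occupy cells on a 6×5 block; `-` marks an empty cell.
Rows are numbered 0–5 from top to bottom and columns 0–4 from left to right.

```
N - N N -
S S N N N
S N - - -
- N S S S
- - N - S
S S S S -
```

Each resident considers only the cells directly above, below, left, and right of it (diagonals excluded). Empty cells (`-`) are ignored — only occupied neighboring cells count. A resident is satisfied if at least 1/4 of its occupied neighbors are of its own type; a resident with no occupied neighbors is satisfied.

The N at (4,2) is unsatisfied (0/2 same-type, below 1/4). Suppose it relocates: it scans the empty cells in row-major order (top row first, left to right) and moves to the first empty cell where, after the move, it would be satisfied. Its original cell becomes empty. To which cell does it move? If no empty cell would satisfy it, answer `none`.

(0,1)

Vacating (4,2). Empty cells in order:
  (0,1): 2/3 same-type → satisfied — stop here.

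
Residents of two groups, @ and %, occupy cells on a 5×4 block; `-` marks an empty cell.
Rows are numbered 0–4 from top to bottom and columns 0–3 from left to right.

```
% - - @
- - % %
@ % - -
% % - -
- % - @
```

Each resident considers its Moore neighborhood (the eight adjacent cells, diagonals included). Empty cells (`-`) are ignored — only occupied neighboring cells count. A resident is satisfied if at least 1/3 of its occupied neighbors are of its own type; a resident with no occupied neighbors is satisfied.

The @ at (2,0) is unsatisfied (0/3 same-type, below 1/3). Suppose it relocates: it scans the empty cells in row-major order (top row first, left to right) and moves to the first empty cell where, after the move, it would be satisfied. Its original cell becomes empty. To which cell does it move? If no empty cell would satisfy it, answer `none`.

(0,2)

Vacating (2,0). Empty cells in order:
  (0,1): 0/2 same-type → still unsatisfied.
  (0,2): 1/3 same-type → satisfied — stop here.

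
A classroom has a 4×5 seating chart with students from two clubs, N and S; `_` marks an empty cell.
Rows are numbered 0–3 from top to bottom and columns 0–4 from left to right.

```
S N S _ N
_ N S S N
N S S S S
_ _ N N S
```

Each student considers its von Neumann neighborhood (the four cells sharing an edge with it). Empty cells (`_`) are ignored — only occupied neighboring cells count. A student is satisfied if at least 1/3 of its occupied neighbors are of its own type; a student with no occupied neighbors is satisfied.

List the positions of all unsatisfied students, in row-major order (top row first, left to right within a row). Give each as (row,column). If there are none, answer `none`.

(0,0)S 0/1 ✗
(0,1)N 1/3 ✓
(0,2)S 1/2 ✓
(0,4)N 1/1 ✓
(1,1)N 1/3 ✓
(1,2)S 3/4 ✓
(1,3)S 2/3 ✓
(1,4)N 1/3 ✓
(2,0)N 0/1 ✗
(2,1)S 1/3 ✓
(2,2)S 3/4 ✓
(2,3)S 3/4 ✓
(2,4)S 2/3 ✓
(3,2)N 1/2 ✓
(3,3)N 1/3 ✓
(3,4)S 1/2 ✓

(0,0), (2,0)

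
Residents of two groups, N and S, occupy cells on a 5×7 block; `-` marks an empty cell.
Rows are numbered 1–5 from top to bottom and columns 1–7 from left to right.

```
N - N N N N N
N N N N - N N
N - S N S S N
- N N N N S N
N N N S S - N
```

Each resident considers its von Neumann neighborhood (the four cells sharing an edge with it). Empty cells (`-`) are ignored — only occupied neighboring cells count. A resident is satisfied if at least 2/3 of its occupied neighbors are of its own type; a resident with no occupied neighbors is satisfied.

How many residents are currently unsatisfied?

Row 1: (1,1)N 1/1 ✓ · (1,3)N 2/2 ✓ · (1,4)N 3/3 ✓ · (1,5)N 2/2 ✓ · (1,6)N 3/3 ✓ · (1,7)N 2/2 ✓
Row 2: (2,1)N 3/3 ✓ · (2,2)N 2/2 ✓ · (2,3)N 3/4 ✓ · (2,4)N 3/3 ✓ · (2,6)N 2/3 ✓ · (2,7)N 3/3 ✓
Row 3: (3,1)N 1/1 ✓ · (3,3)S 0/3 ✗ · (3,4)N 2/4 ✗ · (3,5)S 1/3 ✗ · (3,6)S 2/4 ✗ · (3,7)N 2/3 ✓
Row 4: (4,2)N 2/2 ✓ · (4,3)N 3/4 ✓ · (4,4)N 3/4 ✓ · (4,5)N 1/4 ✗ · (4,6)S 1/3 ✗ · (4,7)N 2/3 ✓
Row 5: (5,1)N 1/1 ✓ · (5,2)N 3/3 ✓ · (5,3)N 2/3 ✓ · (5,4)S 1/3 ✗ · (5,5)S 1/2 ✗ · (5,7)N 1/1 ✓
Unsatisfied: (3,3), (3,4), (3,5), (3,6), (4,5), (4,6), (5,4), (5,5) — 8 in total.

8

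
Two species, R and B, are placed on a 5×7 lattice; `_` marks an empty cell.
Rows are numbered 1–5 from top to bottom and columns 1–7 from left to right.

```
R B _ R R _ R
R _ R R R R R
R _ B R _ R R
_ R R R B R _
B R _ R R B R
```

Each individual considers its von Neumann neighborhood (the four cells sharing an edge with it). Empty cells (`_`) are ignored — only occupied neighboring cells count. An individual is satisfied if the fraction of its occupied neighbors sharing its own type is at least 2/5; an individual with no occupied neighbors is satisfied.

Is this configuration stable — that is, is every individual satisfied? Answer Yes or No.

Row 1: (1,1)R 1/2 satisfied · (1,2)B 0/1 not · (1,4)R 2/2 satisfied · (1,5)R 2/2 satisfied · (1,7)R 1/1 satisfied
Row 2: (2,1)R 2/2 satisfied · (2,3)R 1/2 satisfied · (2,4)R 4/4 satisfied · (2,5)R 3/3 satisfied · (2,6)R 3/3 satisfied · (2,7)R 3/3 satisfied
Row 3: (3,1)R 1/1 satisfied · (3,3)B 0/3 not · (3,4)R 2/3 satisfied · (3,6)R 3/3 satisfied · (3,7)R 2/2 satisfied
Row 4: (4,2)R 2/2 satisfied · (4,3)R 2/3 satisfied · (4,4)R 3/4 satisfied · (4,5)B 0/3 not · (4,6)R 1/3 not
Row 5: (5,1)B 0/1 not · (5,2)R 1/2 satisfied · (5,4)R 2/2 satisfied · (5,5)R 1/3 not · (5,6)B 0/3 not · (5,7)R 0/1 not
For instance (1,2) has only 0/1 same-type neighbors, below 2/5.

No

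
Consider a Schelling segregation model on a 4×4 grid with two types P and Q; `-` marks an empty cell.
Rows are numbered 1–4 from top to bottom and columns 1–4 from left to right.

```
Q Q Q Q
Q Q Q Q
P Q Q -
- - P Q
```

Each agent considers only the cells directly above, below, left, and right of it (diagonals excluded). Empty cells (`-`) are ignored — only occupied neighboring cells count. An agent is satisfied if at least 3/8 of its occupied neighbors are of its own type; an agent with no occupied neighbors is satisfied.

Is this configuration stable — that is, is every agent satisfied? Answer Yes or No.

No

(1,1)Q 2/2 ok
(1,2)Q 3/3 ok
(1,3)Q 3/3 ok
(1,4)Q 2/2 ok
(2,1)Q 2/3 ok
(2,2)Q 4/4 ok
(2,3)Q 4/4 ok
(2,4)Q 2/2 ok
(3,1)P 0/2 unhappy
(3,2)Q 2/3 ok
(3,3)Q 2/3 ok
(4,3)P 0/2 unhappy
(4,4)Q 0/1 unhappy
For instance (3,1) has only 0/2 same-type neighbors, below 3/8.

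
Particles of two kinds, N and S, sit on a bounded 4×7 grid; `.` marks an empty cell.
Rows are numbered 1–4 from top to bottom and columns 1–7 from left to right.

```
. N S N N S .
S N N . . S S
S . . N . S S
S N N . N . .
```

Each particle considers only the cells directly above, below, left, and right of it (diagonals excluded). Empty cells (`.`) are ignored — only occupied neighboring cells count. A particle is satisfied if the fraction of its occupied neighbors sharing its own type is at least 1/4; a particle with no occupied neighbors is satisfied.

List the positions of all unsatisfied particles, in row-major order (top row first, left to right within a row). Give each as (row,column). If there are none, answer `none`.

(1,3)

(1,2)N 1/2 ok
(1,3)S 0/3 unhappy
(1,4)N 1/2 ok
(1,5)N 1/2 ok
(1,6)S 1/2 ok
(2,1)S 1/2 ok
(2,2)N 2/3 ok
(2,3)N 1/2 ok
(2,6)S 3/3 ok
(2,7)S 2/2 ok
(3,1)S 2/2 ok
(3,4)N 0/0 ok
(3,6)S 2/2 ok
(3,7)S 2/2 ok
(4,1)S 1/2 ok
(4,2)N 1/2 ok
(4,3)N 1/1 ok
(4,5)N 0/0 ok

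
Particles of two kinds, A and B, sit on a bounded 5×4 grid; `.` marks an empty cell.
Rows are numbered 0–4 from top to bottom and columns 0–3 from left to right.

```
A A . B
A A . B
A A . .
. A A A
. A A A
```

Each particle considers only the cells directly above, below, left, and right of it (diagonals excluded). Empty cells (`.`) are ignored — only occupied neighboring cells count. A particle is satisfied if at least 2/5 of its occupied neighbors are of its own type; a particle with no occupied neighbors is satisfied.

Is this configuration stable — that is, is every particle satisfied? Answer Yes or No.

Yes

Row 0: (0,0)A 2/2 ✓ · (0,1)A 2/2 ✓ · (0,3)B 1/1 ✓
Row 1: (1,0)A 3/3 ✓ · (1,1)A 3/3 ✓ · (1,3)B 1/1 ✓
Row 2: (2,0)A 2/2 ✓ · (2,1)A 3/3 ✓
Row 3: (3,1)A 3/3 ✓ · (3,2)A 3/3 ✓ · (3,3)A 2/2 ✓
Row 4: (4,1)A 2/2 ✓ · (4,2)A 3/3 ✓ · (4,3)A 2/2 ✓
All meet the threshold, so the configuration is stable.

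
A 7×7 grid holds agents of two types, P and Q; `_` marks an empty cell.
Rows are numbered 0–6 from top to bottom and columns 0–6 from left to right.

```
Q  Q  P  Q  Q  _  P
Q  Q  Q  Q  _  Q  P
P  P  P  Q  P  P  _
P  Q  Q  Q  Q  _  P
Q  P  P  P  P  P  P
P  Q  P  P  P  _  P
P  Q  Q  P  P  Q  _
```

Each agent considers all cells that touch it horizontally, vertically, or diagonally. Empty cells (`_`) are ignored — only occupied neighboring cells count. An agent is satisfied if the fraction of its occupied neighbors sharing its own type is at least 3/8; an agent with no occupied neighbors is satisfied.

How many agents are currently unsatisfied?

(0,0)Q 3/3 satisfied
(0,1)Q 4/5 satisfied
(0,2)P 0/5 not
(0,3)Q 3/4 satisfied
(0,4)Q 3/3 satisfied
(0,6)P 1/2 satisfied
(1,0)Q 3/5 satisfied
(1,1)Q 4/8 satisfied
(1,2)Q 5/8 satisfied
(1,3)Q 4/7 satisfied
(1,5)Q 1/5 not
(1,6)P 2/3 satisfied
(2,0)P 2/5 satisfied
(2,1)P 3/8 satisfied
(2,2)P 1/8 not
(2,3)Q 5/7 satisfied
(2,4)P 1/6 not
(2,5)P 3/5 satisfied
(3,0)P 3/5 satisfied
(3,1)Q 2/8 not
(3,2)Q 3/8 satisfied
(3,3)Q 3/8 satisfied
(3,4)Q 2/7 not
(3,6)P 3/3 satisfied
(4,0)Q 2/5 satisfied
(4,1)P 4/8 satisfied
(4,2)P 4/8 satisfied
(4,3)P 5/8 satisfied
(4,4)P 4/6 satisfied
(4,5)P 5/6 satisfied
(4,6)P 3/3 satisfied
(5,0)P 2/5 satisfied
(5,1)Q 3/8 satisfied
(5,2)P 5/8 satisfied
(5,3)P 7/8 satisfied
(5,4)P 6/7 satisfied
(5,6)P 2/3 satisfied
(6,0)P 1/3 not
(6,1)Q 2/5 satisfied
(6,2)Q 2/5 satisfied
(6,3)P 4/5 satisfied
(6,4)P 3/4 satisfied
(6,5)Q 0/3 not
Unsatisfied: (0,2), (1,5), (2,2), (2,4), (3,1), (3,4), (6,0), (6,5) — 8 in total.

8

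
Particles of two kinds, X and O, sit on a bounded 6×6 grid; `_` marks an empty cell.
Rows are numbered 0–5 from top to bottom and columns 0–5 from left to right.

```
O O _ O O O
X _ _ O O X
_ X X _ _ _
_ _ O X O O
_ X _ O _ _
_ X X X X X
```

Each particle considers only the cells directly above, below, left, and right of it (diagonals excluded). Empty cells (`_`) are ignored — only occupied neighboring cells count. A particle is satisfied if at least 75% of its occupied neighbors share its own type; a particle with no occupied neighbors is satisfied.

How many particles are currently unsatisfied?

11

Row 0: (0,0)O 1/2 not · (0,1)O 1/1 satisfied · (0,3)O 2/2 satisfied · (0,4)O 3/3 satisfied · (0,5)O 1/2 not
Row 1: (1,0)X 0/1 not · (1,3)O 2/2 satisfied · (1,4)O 2/3 not · (1,5)X 0/2 not
Row 2: (2,1)X 1/1 satisfied · (2,2)X 1/2 not
Row 3: (3,2)O 0/2 not · (3,3)X 0/3 not · (3,4)O 1/2 not · (3,5)O 1/1 satisfied
Row 4: (4,1)X 1/1 satisfied · (4,3)O 0/2 not
Row 5: (5,1)X 2/2 satisfied · (5,2)X 2/2 satisfied · (5,3)X 2/3 not · (5,4)X 2/2 satisfied · (5,5)X 1/1 satisfied
Unsatisfied: (0,0), (0,5), (1,0), (1,4), (1,5), (2,2), (3,2), (3,3), (3,4), (4,3), (5,3) — 11 in total.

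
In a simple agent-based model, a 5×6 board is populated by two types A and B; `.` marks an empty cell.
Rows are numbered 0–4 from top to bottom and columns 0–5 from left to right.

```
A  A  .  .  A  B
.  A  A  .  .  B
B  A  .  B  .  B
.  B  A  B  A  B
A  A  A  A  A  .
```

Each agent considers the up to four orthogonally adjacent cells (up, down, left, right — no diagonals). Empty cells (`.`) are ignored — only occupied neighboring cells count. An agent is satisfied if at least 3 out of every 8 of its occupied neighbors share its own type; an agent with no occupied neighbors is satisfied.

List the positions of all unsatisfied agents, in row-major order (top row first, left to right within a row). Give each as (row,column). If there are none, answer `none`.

(0,0)A 1/1 ✓
(0,1)A 2/2 ✓
(0,4)A 0/1 ✗
(0,5)B 1/2 ✓
(1,1)A 3/3 ✓
(1,2)A 1/1 ✓
(1,5)B 2/2 ✓
(2,0)B 0/1 ✗
(2,1)A 1/3 ✗
(2,3)B 1/1 ✓
(2,5)B 2/2 ✓
(3,1)B 0/3 ✗
(3,2)A 1/3 ✗
(3,3)B 1/4 ✗
(3,4)A 1/3 ✗
(3,5)B 1/2 ✓
(4,0)A 1/1 ✓
(4,1)A 2/3 ✓
(4,2)A 3/3 ✓
(4,3)A 2/3 ✓
(4,4)A 2/2 ✓

(0,4), (2,0), (2,1), (3,1), (3,2), (3,3), (3,4)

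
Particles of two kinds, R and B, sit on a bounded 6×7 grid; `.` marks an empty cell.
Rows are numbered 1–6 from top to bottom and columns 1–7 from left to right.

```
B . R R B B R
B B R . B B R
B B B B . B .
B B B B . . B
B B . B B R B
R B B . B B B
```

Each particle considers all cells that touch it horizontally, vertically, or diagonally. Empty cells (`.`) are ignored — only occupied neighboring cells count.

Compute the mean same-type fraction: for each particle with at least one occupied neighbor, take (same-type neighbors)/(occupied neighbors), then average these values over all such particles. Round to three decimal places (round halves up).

0.729

(1,1)B 2/2
(1,3)R 2/3
(1,4)R 2/4
(1,5)B 3/4
(1,6)B 3/5
(1,7)R 1/3
(2,1)B 4/4
(2,2)B 5/7
(2,3)R 2/6
(2,5)B 5/6
(2,6)B 4/6
(2,7)R 1/4
(3,1)B 5/5
(3,2)B 7/8
(3,3)B 6/7
(3,4)B 4/5
(3,6)B 3/4
(4,1)B 5/5
(4,2)B 7/7
(4,3)B 7/7
(4,4)B 5/5
(4,7)B 2/3
(5,1)B 4/5
(5,2)B 6/7
(5,4)B 5/5
(5,5)B 4/5
(5,6)R 0/6
(5,7)B 3/4
(6,1)R 0/3
(6,2)B 3/4
(6,3)B 3/3
(6,5)B 3/4
(6,6)B 4/5
(6,7)B 2/3
Sum over 34 particles: 2/2 + 2/3 + 2/4 + 3/4 + 3/5 + 1/3 + 4/4 + 5/7 + 2/6 + 5/6 + 4/6 + 1/4 + 5/5 + 7/8 + 6/7 + 4/5 + 3/4 + 5/5 + 7/7 + 7/7 + 5/5 + 2/3 + 4/5 + 6/7 + 5/5 + 4/5 + 0/6 + 3/4 + 0/3 + 3/4 + 3/3 + 3/4 + 4/5 + 2/3 = 20807/840; mean = 20807/840 ÷ 34 = 20807/28560 = 0.728536… → 0.729.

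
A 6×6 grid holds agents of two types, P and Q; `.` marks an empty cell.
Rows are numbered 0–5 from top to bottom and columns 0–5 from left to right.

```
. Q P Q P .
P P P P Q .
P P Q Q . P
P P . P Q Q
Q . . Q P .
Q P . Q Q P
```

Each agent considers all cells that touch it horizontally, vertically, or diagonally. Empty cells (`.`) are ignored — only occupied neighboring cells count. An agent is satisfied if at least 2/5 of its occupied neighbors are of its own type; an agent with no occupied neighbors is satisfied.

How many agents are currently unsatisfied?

10

(0,1)Q 0/4 not
(0,2)P 3/5 satisfied
(0,3)Q 1/5 not
(0,4)P 1/3 not
(1,0)P 3/4 satisfied
(1,1)P 5/7 satisfied
(1,2)P 4/8 satisfied
(1,3)P 3/7 satisfied
(1,4)Q 2/5 satisfied
(2,0)P 5/5 satisfied
(2,1)P 6/7 satisfied
(2,2)Q 1/7 not
(2,3)Q 3/6 satisfied
(2,5)P 0/3 not
(3,0)P 3/4 satisfied
(3,1)P 3/5 satisfied
(3,3)P 1/5 not
(3,4)Q 3/6 satisfied
(3,5)Q 1/3 not
(4,0)Q 1/4 not
(4,3)Q 3/5 satisfied
(4,4)P 2/7 not
(5,0)Q 1/2 satisfied
(5,1)P 0/2 not
(5,3)Q 2/3 satisfied
(5,4)Q 2/4 satisfied
(5,5)P 1/2 satisfied
Unsatisfied: (0,1), (0,3), (0,4), (2,2), (2,5), (3,3), (3,5), (4,0), (4,4), (5,1) — 10 in total.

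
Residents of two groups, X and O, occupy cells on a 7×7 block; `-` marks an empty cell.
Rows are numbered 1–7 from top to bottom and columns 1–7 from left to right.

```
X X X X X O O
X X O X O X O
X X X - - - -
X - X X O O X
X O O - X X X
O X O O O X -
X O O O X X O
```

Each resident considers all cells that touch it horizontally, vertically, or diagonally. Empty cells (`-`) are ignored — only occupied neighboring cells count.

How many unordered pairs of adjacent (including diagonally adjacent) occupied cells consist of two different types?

Scan each occupied cell's neighbors to the right and below (and the two forward diagonals) so each pair is counted once.
Row 1: X(1,1)–X(1,2)= X(1,1)–X(2,1)= X(1,1)–X(2,2)= X(1,2)–X(1,3)= X(1,2)–X(2,2)= X(1,2)–O(2,3)≠ X(1,2)–X(2,1)= X(1,3)–X(1,4)= X(1,3)–O(2,3)≠ X(1,3)–X(2,4)= X(1,3)–X(2,2)= X(1,4)–X(1,5)= X(1,4)–X(2,4)= X(1,4)–O(2,5)≠ X(1,4)–O(2,3)≠ X(1,5)–O(1,6)≠ X(1,5)–O(2,5)≠ X(1,5)–X(2,6)= X(1,5)–X(2,4)= O(1,6)–O(1,7)= O(1,6)–X(2,6)≠ O(1,6)–O(2,7)= O(1,6)–O(2,5)= O(1,7)–O(2,7)= O(1,7)–X(2,6)≠  → 8/25 unlike.
Row 2: X(2,1)–X(2,2)= X(2,1)–X(3,1)= X(2,1)–X(3,2)= X(2,2)–O(2,3)≠ X(2,2)–X(3,2)= X(2,2)–X(3,3)= X(2,2)–X(3,1)= O(2,3)–X(2,4)≠ O(2,3)–X(3,3)≠ O(2,3)–X(3,2)≠ X(2,4)–O(2,5)≠ X(2,4)–X(3,3)= O(2,5)–X(2,6)≠ X(2,6)–O(2,7)≠  → 7/14 unlike.
Row 3: X(3,1)–X(3,2)= X(3,1)–X(4,1)= X(3,2)–X(3,3)= X(3,2)–X(4,3)= X(3,2)–X(4,1)= X(3,3)–X(4,3)= X(3,3)–X(4,4)=  → 0/7 unlike.
Row 4: X(4,1)–X(5,1)= X(4,1)–O(5,2)≠ X(4,3)–X(4,4)= X(4,3)–O(5,3)≠ X(4,3)–O(5,2)≠ X(4,4)–O(4,5)≠ X(4,4)–X(5,5)= X(4,4)–O(5,3)≠ O(4,5)–O(4,6)= O(4,5)–X(5,5)≠ O(4,5)–X(5,6)≠ O(4,6)–X(4,7)≠ O(4,6)–X(5,6)≠ O(4,6)–X(5,7)≠ O(4,6)–X(5,5)≠ X(4,7)–X(5,7)= X(4,7)–X(5,6)=  → 11/17 unlike.
Row 5: X(5,1)–O(5,2)≠ X(5,1)–O(6,1)≠ X(5,1)–X(6,2)= O(5,2)–O(5,3)= O(5,2)–X(6,2)≠ O(5,2)–O(6,3)= O(5,2)–O(6,1)= O(5,3)–O(6,3)= O(5,3)–O(6,4)= O(5,3)–X(6,2)≠ X(5,5)–X(5,6)= X(5,5)–O(6,5)≠ X(5,5)–X(6,6)= X(5,5)–O(6,4)≠ X(5,6)–X(5,7)= X(5,6)–X(6,6)= X(5,6)–O(6,5)≠ X(5,7)–X(6,6)=  → 7/18 unlike.
Row 6: O(6,1)–X(6,2)≠ O(6,1)–X(7,1)≠ O(6,1)–O(7,2)= X(6,2)–O(6,3)≠ X(6,2)–O(7,2)≠ X(6,2)–O(7,3)≠ X(6,2)–X(7,1)= O(6,3)–O(6,4)= O(6,3)–O(7,3)= O(6,3)–O(7,4)= O(6,3)–O(7,2)= O(6,4)–O(6,5)= O(6,4)–O(7,4)= O(6,4)–X(7,5)≠ O(6,4)–O(7,3)= O(6,5)–X(6,6)≠ O(6,5)–X(7,5)≠ O(6,5)–X(7,6)≠ O(6,5)–O(7,4)= X(6,6)–X(7,6)= X(6,6)–O(7,7)≠ X(6,6)–X(7,5)=  → 10/22 unlike.
Row 7: X(7,1)–O(7,2)≠ O(7,2)–O(7,3)= O(7,3)–O(7,4)= O(7,4)–X(7,5)≠ X(7,5)–X(7,6)= X(7,6)–O(7,7)≠  → 3/6 unlike.
Total adjacent occupied pairs: 109; unlike-type pairs: 46.

46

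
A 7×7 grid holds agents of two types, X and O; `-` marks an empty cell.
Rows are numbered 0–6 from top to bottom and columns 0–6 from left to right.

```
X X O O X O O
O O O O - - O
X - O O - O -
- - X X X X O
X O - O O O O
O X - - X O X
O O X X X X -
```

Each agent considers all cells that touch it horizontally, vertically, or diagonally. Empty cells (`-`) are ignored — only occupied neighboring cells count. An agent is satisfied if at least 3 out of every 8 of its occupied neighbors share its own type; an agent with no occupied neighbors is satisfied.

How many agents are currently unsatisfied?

Row 0: (0,0)X 1/3 ✗ · (0,1)X 1/5 ✗ · (0,2)O 4/5 ✓ · (0,3)O 3/4 ✓ · (0,4)X 0/3 ✗ · (0,5)O 2/3 ✓ · (0,6)O 2/2 ✓
Row 1: (1,0)O 1/4 ✗ · (1,1)O 4/7 ✓ · (1,2)O 6/7 ✓ · (1,3)O 5/6 ✓ · (1,6)O 3/3 ✓
Row 2: (2,0)X 0/2 ✗ · (2,2)O 4/6 ✓ · (2,3)O 3/6 ✓ · (2,5)O 2/4 ✓
Row 3: (3,2)X 1/5 ✗ · (3,3)X 2/6 ✗ · (3,4)X 2/7 ✗ · (3,5)X 1/6 ✗ · (3,6)O 3/4 ✓
Row 4: (4,0)X 1/3 ✗ · (4,1)O 1/4 ✗ · (4,3)O 1/5 ✗ · (4,4)O 3/7 ✓ · (4,5)O 4/8 ✓ · (4,6)O 3/5 ✓
Row 5: (5,0)O 3/5 ✓ · (5,1)X 2/6 ✗ · (5,4)X 3/7 ✓ · (5,5)O 3/7 ✓ · (5,6)X 1/4 ✗
Row 6: (6,0)O 2/3 ✓ · (6,1)O 2/4 ✓ · (6,2)X 2/3 ✓ · (6,3)X 3/3 ✓ · (6,4)X 3/4 ✓ · (6,5)X 3/4 ✓
Unsatisfied: (0,0), (0,1), (0,4), (1,0), (2,0), (3,2), (3,3), (3,4), (3,5), (4,0), (4,1), (4,3), (5,1), (5,6) — 14 in total.

14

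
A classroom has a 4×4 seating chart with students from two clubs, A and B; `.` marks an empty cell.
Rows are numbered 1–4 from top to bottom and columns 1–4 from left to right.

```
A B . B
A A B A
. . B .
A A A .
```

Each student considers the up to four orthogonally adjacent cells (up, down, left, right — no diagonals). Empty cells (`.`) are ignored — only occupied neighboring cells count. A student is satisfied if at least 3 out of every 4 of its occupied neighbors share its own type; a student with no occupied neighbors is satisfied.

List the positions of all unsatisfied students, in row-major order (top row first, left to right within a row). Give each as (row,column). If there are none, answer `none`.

(1,1), (1,2), (1,4), (2,2), (2,3), (2,4), (3,3), (4,3)

(1,1)A 1/2 unhappy
(1,2)B 0/2 unhappy
(1,4)B 0/1 unhappy
(2,1)A 2/2 ok
(2,2)A 1/3 unhappy
(2,3)B 1/3 unhappy
(2,4)A 0/2 unhappy
(3,3)B 1/2 unhappy
(4,1)A 1/1 ok
(4,2)A 2/2 ok
(4,3)A 1/2 unhappy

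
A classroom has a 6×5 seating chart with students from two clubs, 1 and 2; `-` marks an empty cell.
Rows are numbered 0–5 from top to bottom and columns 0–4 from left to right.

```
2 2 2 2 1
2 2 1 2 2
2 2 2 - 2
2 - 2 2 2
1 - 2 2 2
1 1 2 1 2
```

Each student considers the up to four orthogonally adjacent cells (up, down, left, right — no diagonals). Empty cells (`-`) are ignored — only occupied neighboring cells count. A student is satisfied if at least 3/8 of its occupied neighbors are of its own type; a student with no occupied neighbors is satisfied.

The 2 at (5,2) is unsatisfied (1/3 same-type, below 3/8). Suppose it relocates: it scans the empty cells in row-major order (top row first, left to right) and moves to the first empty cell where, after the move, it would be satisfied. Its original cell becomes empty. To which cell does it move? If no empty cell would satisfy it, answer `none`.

Vacating (5,2). Empty cells in order:
  (2,3): 4/4 same-type → satisfied — stop here.

(2,3)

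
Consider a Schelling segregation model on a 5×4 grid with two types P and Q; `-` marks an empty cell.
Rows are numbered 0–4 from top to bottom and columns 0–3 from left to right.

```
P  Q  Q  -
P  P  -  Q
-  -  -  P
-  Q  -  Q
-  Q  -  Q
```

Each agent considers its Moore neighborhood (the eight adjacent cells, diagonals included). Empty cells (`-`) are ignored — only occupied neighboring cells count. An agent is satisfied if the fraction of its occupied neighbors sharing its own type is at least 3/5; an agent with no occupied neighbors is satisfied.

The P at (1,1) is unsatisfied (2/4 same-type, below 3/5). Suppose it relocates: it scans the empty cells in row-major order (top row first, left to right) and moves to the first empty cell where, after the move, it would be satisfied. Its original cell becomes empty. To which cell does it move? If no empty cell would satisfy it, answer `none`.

Vacating (1,1). Empty cells in order:
  (0,3): 0/2 same-type → still unsatisfied.
  (1,2): 1/4 same-type → still unsatisfied.
  (2,0): 1/2 same-type → still unsatisfied.
  (2,1): 1/2 same-type → still unsatisfied.
  (2,2): 1/4 same-type → still unsatisfied.
  (3,0): 0/2 same-type → still unsatisfied.
  (3,2): 1/5 same-type → still unsatisfied.
  (4,0): 0/2 same-type → still unsatisfied.
  (4,2): 0/4 same-type → still unsatisfied.

none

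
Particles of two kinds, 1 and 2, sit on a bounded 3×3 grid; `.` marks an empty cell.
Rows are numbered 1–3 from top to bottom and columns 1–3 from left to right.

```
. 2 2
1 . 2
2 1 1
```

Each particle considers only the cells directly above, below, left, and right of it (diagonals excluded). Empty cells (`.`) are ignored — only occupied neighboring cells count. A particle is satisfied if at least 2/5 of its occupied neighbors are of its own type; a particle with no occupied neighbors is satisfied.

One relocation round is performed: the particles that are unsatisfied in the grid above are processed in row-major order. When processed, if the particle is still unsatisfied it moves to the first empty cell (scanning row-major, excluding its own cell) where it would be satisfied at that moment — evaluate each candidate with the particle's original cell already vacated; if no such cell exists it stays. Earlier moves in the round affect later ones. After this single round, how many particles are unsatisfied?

Initially unsatisfied (in order): (2,1), (3,1).
  (2,1): no empty cell satisfies it; stays.
  (3,1) → (1,1).
Resulting grid:
2 2 2
1 . 2
. 1 1
Unsatisfied now: (2,1).

1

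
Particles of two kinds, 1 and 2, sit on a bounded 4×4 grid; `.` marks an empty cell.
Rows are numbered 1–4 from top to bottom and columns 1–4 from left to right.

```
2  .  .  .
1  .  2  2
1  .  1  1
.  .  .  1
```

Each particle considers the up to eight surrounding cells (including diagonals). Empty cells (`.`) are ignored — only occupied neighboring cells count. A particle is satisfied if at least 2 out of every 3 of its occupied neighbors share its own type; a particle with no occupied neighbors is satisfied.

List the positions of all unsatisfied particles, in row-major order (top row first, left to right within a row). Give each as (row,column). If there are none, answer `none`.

(1,1), (2,1), (2,3), (2,4), (3,3), (3,4)

(1,1)2 0/1 ✗
(2,1)1 1/2 ✗
(2,3)2 1/3 ✗
(2,4)2 1/3 ✗
(3,1)1 1/1 ✓
(3,3)1 2/4 ✗
(3,4)1 2/4 ✗
(4,4)1 2/2 ✓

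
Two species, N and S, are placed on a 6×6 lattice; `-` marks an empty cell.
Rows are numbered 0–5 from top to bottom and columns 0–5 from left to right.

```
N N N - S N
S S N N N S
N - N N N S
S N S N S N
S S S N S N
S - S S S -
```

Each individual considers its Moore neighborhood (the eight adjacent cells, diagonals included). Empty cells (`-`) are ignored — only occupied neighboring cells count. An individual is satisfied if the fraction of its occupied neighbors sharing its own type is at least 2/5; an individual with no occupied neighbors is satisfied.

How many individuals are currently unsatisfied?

11

(0,0)N 1/3 ✗
(0,1)N 3/5 ✓
(0,2)N 3/4 ✓
(0,4)S 1/4 ✗
(0,5)N 1/3 ✗
(1,0)S 1/4 ✗
(1,1)S 1/7 ✗
(1,2)N 5/6 ✓
(1,3)N 6/7 ✓
(1,4)N 4/7 ✓
(1,5)S 2/5 ✓
(2,0)N 1/4 ✗
(2,2)N 5/7 ✓
(2,3)N 6/8 ✓
(2,4)N 5/8 ✓
(2,5)S 2/5 ✓
(3,0)S 2/4 ✓
(3,1)N 2/7 ✗
(3,2)S 2/7 ✗
(3,3)N 4/8 ✓
(3,4)S 2/8 ✗
(3,5)N 2/5 ✓
(4,0)S 3/4 ✓
(4,1)S 6/7 ✓
(4,2)S 4/7 ✓
(4,3)N 1/8 ✗
(4,4)S 3/7 ✓
(4,5)N 1/4 ✗
(5,0)S 2/2 ✓
(5,2)S 3/4 ✓
(5,3)S 4/5 ✓
(5,4)S 2/4 ✓
Unsatisfied: (0,0), (0,4), (0,5), (1,0), (1,1), (2,0), (3,1), (3,2), (3,4), (4,3), (4,5) — 11 in total.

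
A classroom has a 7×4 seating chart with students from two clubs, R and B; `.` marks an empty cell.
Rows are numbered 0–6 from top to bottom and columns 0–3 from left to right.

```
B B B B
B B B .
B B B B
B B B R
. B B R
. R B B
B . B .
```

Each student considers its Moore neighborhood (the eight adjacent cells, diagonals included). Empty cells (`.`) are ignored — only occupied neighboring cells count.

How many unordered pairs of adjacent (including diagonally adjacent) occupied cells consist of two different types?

Scan each occupied cell's neighbors to the right and below (and the two forward diagonals) so each pair is counted once.
From row 0: 0 unlike of 11 pairs (running 0/11).
From row 1: 0 unlike of 10 pairs (running 0/21).
From row 2: 2 unlike of 13 pairs (running 2/34).
From row 3: 3 unlike of 11 pairs (running 5/45).
From row 4: 5 unlike of 9 pairs (running 10/54).
From row 5: 3 unlike of 6 pairs (running 13/60).
Total adjacent occupied pairs: 60; unlike-type pairs: 13.

13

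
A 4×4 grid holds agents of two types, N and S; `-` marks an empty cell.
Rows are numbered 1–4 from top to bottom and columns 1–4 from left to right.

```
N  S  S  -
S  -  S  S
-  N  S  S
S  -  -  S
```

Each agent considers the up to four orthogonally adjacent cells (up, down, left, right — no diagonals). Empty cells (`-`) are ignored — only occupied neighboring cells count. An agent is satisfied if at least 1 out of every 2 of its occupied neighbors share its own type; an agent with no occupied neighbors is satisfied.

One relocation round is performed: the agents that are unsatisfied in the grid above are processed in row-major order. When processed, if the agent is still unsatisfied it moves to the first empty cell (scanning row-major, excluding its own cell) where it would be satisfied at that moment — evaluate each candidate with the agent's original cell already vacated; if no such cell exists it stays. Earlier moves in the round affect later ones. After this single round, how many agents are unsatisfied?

1

Initially unsatisfied (in order): (1,1), (2,1), (3,2).
  (1,1) → (4,2).
  (2,1): now satisfied by earlier moves; stays.
  (3,2): now satisfied by earlier moves; stays.
Resulting grid:
- S S -
S - S S
- N S S
S N - S
Unsatisfied now: (4,1).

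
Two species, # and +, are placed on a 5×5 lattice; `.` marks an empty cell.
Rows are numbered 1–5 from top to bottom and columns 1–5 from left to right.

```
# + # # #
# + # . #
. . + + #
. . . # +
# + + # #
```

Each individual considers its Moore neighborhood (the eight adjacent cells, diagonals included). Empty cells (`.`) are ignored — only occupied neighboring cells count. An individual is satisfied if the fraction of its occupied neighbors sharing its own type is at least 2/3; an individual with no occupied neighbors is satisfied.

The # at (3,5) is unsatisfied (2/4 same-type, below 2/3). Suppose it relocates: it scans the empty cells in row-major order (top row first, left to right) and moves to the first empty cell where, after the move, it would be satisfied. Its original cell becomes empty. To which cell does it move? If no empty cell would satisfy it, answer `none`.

(2,4)

Vacating (3,5). Empty cells in order:
  (2,4): 5/7 same-type → satisfied — stop here.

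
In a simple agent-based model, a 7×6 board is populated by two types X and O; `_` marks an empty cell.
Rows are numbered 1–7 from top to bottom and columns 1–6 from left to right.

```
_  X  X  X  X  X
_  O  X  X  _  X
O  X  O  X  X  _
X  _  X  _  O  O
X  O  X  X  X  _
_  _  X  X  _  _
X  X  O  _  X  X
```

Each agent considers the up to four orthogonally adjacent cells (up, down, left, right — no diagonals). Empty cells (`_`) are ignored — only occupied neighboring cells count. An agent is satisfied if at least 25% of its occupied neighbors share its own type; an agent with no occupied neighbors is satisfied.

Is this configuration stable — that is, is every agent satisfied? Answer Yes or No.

No

(1,2)X 1/2 satisfied
(1,3)X 3/3 satisfied
(1,4)X 3/3 satisfied
(1,5)X 2/2 satisfied
(1,6)X 2/2 satisfied
(2,2)O 0/3 not
(2,3)X 2/4 satisfied
(2,4)X 3/3 satisfied
(2,6)X 1/1 satisfied
(3,1)O 0/2 not
(3,2)X 0/3 not
(3,3)O 0/4 not
(3,4)X 2/3 satisfied
(3,5)X 1/2 satisfied
(4,1)X 1/2 satisfied
(4,3)X 1/2 satisfied
(4,5)O 1/3 satisfied
(4,6)O 1/1 satisfied
(5,1)X 1/2 satisfied
(5,2)O 0/2 not
(5,3)X 3/4 satisfied
(5,4)X 3/3 satisfied
(5,5)X 1/2 satisfied
(6,3)X 2/3 satisfied
(6,4)X 2/2 satisfied
(7,1)X 1/1 satisfied
(7,2)X 1/2 satisfied
(7,3)O 0/2 not
(7,5)X 1/1 satisfied
(7,6)X 1/1 satisfied
For instance (2,2) has only 0/3 same-type neighbors, below 1/4.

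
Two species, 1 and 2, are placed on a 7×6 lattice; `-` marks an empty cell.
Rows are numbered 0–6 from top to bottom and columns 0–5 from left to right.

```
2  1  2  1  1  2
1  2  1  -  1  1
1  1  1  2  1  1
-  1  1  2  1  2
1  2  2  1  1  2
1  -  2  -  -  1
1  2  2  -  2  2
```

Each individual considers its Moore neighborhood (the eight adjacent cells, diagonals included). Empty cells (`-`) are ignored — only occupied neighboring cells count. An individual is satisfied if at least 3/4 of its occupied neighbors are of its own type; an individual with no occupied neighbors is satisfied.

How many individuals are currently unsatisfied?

(0,0)2 1/3 ✗
(0,1)1 2/5 ✗
(0,2)2 1/4 ✗
(0,3)1 3/4 ✓
(0,4)1 3/4 ✓
(0,5)2 0/3 ✗
(1,0)1 3/5 ✗
(1,1)2 2/8 ✗
(1,2)1 4/7 ✗
(1,4)1 5/7 ✗
(1,5)1 4/5 ✓
(2,0)1 3/4 ✓
(2,1)1 6/7 ✓
(2,2)1 4/7 ✗
(2,3)2 1/7 ✗
(2,4)1 4/7 ✗
(2,5)1 4/5 ✓
(3,1)1 5/7 ✗
(3,2)1 4/8 ✗
(3,3)2 2/8 ✗
(3,4)1 4/8 ✗
(3,5)2 1/5 ✗
(4,0)1 2/3 ✗
(4,1)2 2/6 ✗
(4,2)2 3/6 ✗
(4,3)1 3/6 ✗
(4,4)1 3/6 ✗
(4,5)2 1/4 ✗
(5,0)1 2/4 ✗
(5,2)2 4/5 ✓
(5,5)1 1/4 ✗
(6,0)1 1/2 ✗
(6,1)2 2/4 ✗
(6,2)2 2/2 ✓
(6,4)2 1/2 ✗
(6,5)2 1/2 ✗
Unsatisfied: (0,0), (0,1), (0,2), (0,5), (1,0), (1,1), (1,2), (1,4), (2,2), (2,3), (2,4), (3,1), (3,2), (3,3), (3,4), (3,5), (4,0), (4,1), (4,2), (4,3), (4,4), (4,5), (5,0), (5,5), (6,0), (6,1), (6,4), (6,5) — 28 in total.

28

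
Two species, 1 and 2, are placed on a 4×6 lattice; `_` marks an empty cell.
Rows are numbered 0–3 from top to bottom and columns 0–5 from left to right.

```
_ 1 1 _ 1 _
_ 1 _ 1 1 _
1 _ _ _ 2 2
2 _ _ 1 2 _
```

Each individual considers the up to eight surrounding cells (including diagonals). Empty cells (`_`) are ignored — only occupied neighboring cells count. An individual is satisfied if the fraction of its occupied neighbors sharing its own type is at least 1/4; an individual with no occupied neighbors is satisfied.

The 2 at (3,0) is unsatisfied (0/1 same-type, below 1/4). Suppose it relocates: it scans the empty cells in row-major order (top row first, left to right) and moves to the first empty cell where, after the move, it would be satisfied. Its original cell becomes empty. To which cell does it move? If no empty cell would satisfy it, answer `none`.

Vacating (3,0). Empty cells in order:
  (0,0): 0/2 same-type → still unsatisfied.
  (0,3): 0/4 same-type → still unsatisfied.
  (0,5): 0/2 same-type → still unsatisfied.
  (1,0): 0/3 same-type → still unsatisfied.
  (1,2): 0/4 same-type → still unsatisfied.
  (1,5): 2/4 same-type → satisfied — stop here.

(1,5)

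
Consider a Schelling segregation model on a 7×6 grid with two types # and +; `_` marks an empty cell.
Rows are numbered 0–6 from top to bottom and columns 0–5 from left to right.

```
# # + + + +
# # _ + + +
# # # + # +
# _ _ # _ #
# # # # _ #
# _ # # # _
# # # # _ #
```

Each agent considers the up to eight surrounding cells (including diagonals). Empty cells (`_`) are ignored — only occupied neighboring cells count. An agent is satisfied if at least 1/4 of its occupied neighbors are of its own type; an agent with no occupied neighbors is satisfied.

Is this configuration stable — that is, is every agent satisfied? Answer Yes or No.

Yes

(0,0)# 3/3 satisfied
(0,1)# 3/4 satisfied
(0,2)+ 2/4 satisfied
(0,3)+ 4/4 satisfied
(0,4)+ 5/5 satisfied
(0,5)+ 3/3 satisfied
(1,0)# 5/5 satisfied
(1,1)# 6/7 satisfied
(1,3)+ 5/7 satisfied
(1,4)+ 7/8 satisfied
(1,5)+ 4/5 satisfied
(2,0)# 4/4 satisfied
(2,1)# 5/5 satisfied
(2,2)# 3/5 satisfied
(2,3)+ 2/5 satisfied
(2,4)# 2/7 satisfied
(2,5)+ 2/4 satisfied
(3,0)# 4/4 satisfied
(3,3)# 4/5 satisfied
(3,5)# 2/3 satisfied
(4,0)# 3/3 satisfied
(4,1)# 5/5 satisfied
(4,2)# 5/5 satisfied
(4,3)# 5/5 satisfied
(4,5)# 2/2 satisfied
(5,0)# 4/4 satisfied
(5,2)# 7/7 satisfied
(5,3)# 6/6 satisfied
(5,4)# 5/5 satisfied
(6,0)# 2/2 satisfied
(6,1)# 4/4 satisfied
(6,2)# 4/4 satisfied
(6,3)# 4/4 satisfied
(6,5)# 1/1 satisfied
All meet the threshold, so the configuration is stable.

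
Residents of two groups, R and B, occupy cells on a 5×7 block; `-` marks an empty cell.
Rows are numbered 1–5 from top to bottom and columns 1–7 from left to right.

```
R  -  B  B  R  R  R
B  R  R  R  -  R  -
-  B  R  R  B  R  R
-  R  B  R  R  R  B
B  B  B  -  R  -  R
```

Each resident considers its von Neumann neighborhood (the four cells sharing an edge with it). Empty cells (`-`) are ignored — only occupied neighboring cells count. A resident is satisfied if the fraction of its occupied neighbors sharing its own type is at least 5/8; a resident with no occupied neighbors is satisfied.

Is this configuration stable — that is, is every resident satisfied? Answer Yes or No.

No

(1,1)R 0/1 ✗
(1,3)B 1/2 ✗
(1,4)B 1/3 ✗
(1,5)R 1/2 ✗
(1,6)R 3/3 ✓
(1,7)R 1/1 ✓
(2,1)B 0/2 ✗
(2,2)R 1/3 ✗
(2,3)R 3/4 ✓
(2,4)R 2/3 ✓
(2,6)R 2/2 ✓
(3,2)B 0/3 ✗
(3,3)R 2/4 ✗
(3,4)R 3/4 ✓
(3,5)B 0/3 ✗
(3,6)R 3/4 ✓
(3,7)R 1/2 ✗
(4,2)R 0/3 ✗
(4,3)B 1/4 ✗
(4,4)R 2/3 ✓
(4,5)R 3/4 ✓
(4,6)R 2/3 ✓
(4,7)B 0/3 ✗
(5,1)B 1/1 ✓
(5,2)B 2/3 ✓
(5,3)B 2/2 ✓
(5,5)R 1/1 ✓
(5,7)R 0/1 ✗
For instance (1,1) has only 0/1 same-type neighbors, below 5/8.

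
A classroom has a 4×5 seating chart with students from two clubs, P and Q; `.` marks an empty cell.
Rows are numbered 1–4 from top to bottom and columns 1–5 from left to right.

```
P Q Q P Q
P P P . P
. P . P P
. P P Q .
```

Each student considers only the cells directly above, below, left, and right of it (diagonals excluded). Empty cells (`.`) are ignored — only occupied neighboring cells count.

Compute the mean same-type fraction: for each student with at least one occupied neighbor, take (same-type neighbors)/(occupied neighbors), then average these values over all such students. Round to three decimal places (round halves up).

0.528

Row 1: (1,1)P 1/2 · (1,2)Q 1/3 · (1,3)Q 1/3 · (1,4)P 0/2 · (1,5)Q 0/2
Row 2: (2,1)P 2/2 · (2,2)P 3/4 · (2,3)P 1/2 · (2,5)P 1/2
Row 3: (3,2)P 2/2 · (3,4)P 1/2 · (3,5)P 2/2
Row 4: (4,2)P 2/2 · (4,3)P 1/2 · (4,4)Q 0/2
Sum over 15 students: 1/2 + 1/3 + 1/3 + 0/2 + 0/2 + 2/2 + 3/4 + 1/2 + 1/2 + 2/2 + 1/2 + 2/2 + 2/2 + 1/2 + 0/2 = 95/12; mean = 95/12 ÷ 15 = 19/36 = 0.527777… → 0.528.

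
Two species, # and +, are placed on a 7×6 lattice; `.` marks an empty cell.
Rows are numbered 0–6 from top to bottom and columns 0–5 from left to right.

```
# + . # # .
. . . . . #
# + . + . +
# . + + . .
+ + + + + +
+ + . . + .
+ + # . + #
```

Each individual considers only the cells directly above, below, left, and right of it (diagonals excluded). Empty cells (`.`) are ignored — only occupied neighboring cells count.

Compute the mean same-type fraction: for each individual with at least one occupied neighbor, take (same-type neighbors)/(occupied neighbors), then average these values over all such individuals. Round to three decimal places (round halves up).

Row 0: (0,0)# 0/1 · (0,1)+ 0/1 · (0,3)# 1/1 · (0,4)# 1/1
Row 1: (1,5)# 0/1
Row 2: (2,0)# 1/2 · (2,1)+ 0/1 · (2,3)+ 1/1 · (2,5)+ 0/1
Row 3: (3,0)# 1/2 · (3,2)+ 2/2 · (3,3)+ 3/3
Row 4: (4,0)+ 2/3 · (4,1)+ 3/3 · (4,2)+ 3/3 · (4,3)+ 3/3 · (4,4)+ 3/3 · (4,5)+ 1/1
Row 5: (5,0)+ 3/3 · (5,1)+ 3/3 · (5,4)+ 2/2
Row 6: (6,0)+ 2/2 · (6,1)+ 2/3 · (6,2)# 0/1 · (6,4)+ 1/2 · (6,5)# 0/1
Sum over 26 individuals: 0/1 + 0/1 + 1/1 + 1/1 + 0/1 + 1/2 + 0/1 + 1/1 + 0/1 + 1/2 + 2/2 + 3/3 + 2/3 + 3/3 + 3/3 + 3/3 + 3/3 + 1/1 + 3/3 + 3/3 + 2/2 + 2/2 + 2/3 + 0/1 + 1/2 + 0/1 = 101/6; mean = 101/6 ÷ 26 = 101/156 = 0.647435… → 0.647.

0.647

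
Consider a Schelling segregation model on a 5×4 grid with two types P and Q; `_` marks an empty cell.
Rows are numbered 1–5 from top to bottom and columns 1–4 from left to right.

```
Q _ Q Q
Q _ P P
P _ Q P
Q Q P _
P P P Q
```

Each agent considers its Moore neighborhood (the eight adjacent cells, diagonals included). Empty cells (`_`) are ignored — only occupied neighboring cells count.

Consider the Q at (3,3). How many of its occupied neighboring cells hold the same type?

1

Occupied neighbors of (3,3): (2,3)=P, (2,4)=P, (3,4)=P, (4,2)=Q, (4,3)=P.
Same type (Q): 1 of 5.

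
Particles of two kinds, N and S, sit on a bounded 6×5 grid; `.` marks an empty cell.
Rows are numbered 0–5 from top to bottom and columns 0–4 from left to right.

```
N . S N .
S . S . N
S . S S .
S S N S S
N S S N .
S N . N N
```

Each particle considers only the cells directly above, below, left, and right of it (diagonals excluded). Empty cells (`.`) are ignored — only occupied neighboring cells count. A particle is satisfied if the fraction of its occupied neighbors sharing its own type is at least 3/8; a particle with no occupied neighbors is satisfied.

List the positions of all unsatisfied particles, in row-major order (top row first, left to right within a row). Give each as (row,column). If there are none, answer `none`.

(0,0), (0,3), (3,2), (4,0), (4,2), (4,3), (5,0), (5,1)

(0,0)N 0/1 unhappy
(0,2)S 1/2 ok
(0,3)N 0/1 unhappy
(1,0)S 1/2 ok
(1,2)S 2/2 ok
(1,4)N 0/0 ok
(2,0)S 2/2 ok
(2,2)S 2/3 ok
(2,3)S 2/2 ok
(3,0)S 2/3 ok
(3,1)S 2/3 ok
(3,2)N 0/4 unhappy
(3,3)S 2/4 ok
(3,4)S 1/1 ok
(4,0)N 0/3 unhappy
(4,1)S 2/4 ok
(4,2)S 1/3 unhappy
(4,3)N 1/3 unhappy
(5,0)S 0/2 unhappy
(5,1)N 0/2 unhappy
(5,3)N 2/2 ok
(5,4)N 1/1 ok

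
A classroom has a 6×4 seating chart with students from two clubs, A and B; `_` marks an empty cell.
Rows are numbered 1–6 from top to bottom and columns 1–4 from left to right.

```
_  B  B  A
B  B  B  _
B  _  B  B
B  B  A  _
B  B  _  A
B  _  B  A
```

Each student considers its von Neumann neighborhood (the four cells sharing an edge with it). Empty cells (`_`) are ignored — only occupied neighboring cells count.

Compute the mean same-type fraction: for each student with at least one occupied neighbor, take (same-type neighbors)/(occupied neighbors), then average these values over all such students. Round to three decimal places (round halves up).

Row 1: (1,2)B 2/2 · (1,3)B 2/3 · (1,4)A 0/1
Row 2: (2,1)B 2/2 · (2,2)B 3/3 · (2,3)B 3/3
Row 3: (3,1)B 2/2 · (3,3)B 2/3 · (3,4)B 1/1
Row 4: (4,1)B 3/3 · (4,2)B 2/3 · (4,3)A 0/2
Row 5: (5,1)B 3/3 · (5,2)B 2/2 · (5,4)A 1/1
Row 6: (6,1)B 1/1 · (6,3)B 0/1 · (6,4)A 1/2
Sum over 18 students: 2/2 + 2/3 + 0/1 + 2/2 + 3/3 + 3/3 + 2/2 + 2/3 + 1/1 + 3/3 + 2/3 + 0/2 + 3/3 + 2/2 + 1/1 + 1/1 + 0/1 + 1/2 = 27/2; mean = 27/2 ÷ 18 = 3/4 = 0.75 → 0.750.

0.750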